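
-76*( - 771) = 58596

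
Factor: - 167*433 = - 167^1*433^1 = - 72311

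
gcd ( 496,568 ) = 8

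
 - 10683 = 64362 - 75045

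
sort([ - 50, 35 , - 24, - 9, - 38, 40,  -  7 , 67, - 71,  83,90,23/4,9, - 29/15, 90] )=[  -  71, - 50, - 38 ,-24 , - 9, - 7, - 29/15, 23/4 , 9, 35, 40,67, 83, 90, 90]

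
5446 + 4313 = 9759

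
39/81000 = 13/27000 = 0.00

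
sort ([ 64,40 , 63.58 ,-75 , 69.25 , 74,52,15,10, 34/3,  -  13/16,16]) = [ - 75 , - 13/16, 10 , 34/3 , 15,16, 40,52, 63.58, 64,69.25 , 74] 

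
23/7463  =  23/7463 = 0.00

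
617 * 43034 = 26551978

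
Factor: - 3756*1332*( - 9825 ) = 2^4 * 3^4 * 5^2*37^1 * 131^1 *313^1 = 49154396400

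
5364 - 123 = 5241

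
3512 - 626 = 2886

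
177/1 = 177 = 177.00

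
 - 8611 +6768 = -1843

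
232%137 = 95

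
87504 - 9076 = 78428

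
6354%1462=506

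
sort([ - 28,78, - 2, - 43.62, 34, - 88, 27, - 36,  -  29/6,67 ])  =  [ - 88  , - 43.62,-36,  -  28 , - 29/6 , - 2,27, 34,67,78 ]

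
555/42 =185/14 = 13.21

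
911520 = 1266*720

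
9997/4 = 9997/4 = 2499.25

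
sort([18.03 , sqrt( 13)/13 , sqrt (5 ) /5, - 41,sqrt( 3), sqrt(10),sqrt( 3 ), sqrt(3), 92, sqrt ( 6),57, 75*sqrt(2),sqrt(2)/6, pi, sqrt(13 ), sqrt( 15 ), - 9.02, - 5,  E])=[ - 41, -9.02, - 5, sqrt( 2) /6,sqrt(13) /13, sqrt(5)/5, sqrt(3 ),sqrt(3) , sqrt( 3), sqrt( 6), E,pi, sqrt ( 10 ), sqrt(13 ), sqrt(15 ), 18.03,57, 92, 75*sqrt(2 )] 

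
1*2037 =2037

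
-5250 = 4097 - 9347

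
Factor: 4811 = 17^1*283^1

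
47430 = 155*306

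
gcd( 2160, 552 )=24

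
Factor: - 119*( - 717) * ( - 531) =-3^3*7^1 * 17^1 * 59^1* 239^1= -45306513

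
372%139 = 94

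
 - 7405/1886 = -4 + 139/1886 = - 3.93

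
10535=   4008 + 6527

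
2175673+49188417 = 51364090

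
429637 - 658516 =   -  228879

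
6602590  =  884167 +5718423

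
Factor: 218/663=2^1 *3^( - 1 )*13^( - 1 )*17^(- 1 ) * 109^1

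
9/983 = 9/983 = 0.01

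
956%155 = 26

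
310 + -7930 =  - 7620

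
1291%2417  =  1291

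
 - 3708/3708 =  - 1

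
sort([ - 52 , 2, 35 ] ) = [ - 52,2, 35]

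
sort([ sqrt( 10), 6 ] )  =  [sqrt(10),6 ]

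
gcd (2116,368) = 92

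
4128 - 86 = 4042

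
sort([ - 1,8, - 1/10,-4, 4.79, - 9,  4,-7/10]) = [ - 9, - 4, - 1, - 7/10, - 1/10, 4, 4.79,8]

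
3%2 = 1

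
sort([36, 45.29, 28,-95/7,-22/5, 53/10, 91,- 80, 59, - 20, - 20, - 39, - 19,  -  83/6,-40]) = [  -  80,  -  40 , - 39, - 20,  -  20, - 19 , - 83/6,  -  95/7,  -  22/5,53/10, 28,36, 45.29, 59,91]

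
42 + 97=139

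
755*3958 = 2988290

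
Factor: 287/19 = 7^1*19^( - 1 ) * 41^1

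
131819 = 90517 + 41302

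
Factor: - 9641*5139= - 3^2*31^1 * 311^1*571^1 = - 49545099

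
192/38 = 5+1/19 = 5.05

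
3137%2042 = 1095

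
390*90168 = 35165520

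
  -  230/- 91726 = 115/45863 = 0.00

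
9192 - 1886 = 7306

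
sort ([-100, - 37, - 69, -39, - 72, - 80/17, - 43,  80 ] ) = [ - 100, - 72,- 69,  -  43 , -39, - 37,  -  80/17, 80]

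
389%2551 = 389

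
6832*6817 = 46573744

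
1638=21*78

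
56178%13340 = 2818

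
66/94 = 33/47 = 0.70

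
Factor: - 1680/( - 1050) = 8/5=2^3*5^(-1)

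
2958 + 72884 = 75842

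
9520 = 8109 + 1411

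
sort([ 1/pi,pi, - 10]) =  [  -  10,1/pi,  pi]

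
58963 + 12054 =71017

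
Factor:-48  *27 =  - 2^4 * 3^4 = -1296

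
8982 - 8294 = 688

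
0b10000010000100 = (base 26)c84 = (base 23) fgl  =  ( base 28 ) AH8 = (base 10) 8324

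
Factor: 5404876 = 2^2*139^1 * 9721^1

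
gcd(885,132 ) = 3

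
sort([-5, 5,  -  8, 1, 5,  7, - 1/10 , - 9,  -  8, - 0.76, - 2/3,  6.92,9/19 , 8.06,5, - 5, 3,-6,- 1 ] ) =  [-9,-8, - 8, - 6 , - 5,-5, - 1, - 0.76, - 2/3,  -  1/10,9/19,1,3,5,  5,5,6.92, 7,  8.06 ]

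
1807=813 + 994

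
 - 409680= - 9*45520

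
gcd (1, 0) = 1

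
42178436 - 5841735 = 36336701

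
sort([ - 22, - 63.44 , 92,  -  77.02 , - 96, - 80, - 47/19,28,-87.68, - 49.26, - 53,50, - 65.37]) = [ - 96, - 87.68, - 80, - 77.02, - 65.37, - 63.44, - 53, - 49.26, -22, - 47/19,28, 50,92] 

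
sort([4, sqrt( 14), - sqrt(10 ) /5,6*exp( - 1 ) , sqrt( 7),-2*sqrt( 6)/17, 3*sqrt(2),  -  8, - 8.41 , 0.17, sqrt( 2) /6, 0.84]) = [ - 8.41 , - 8, - sqrt(10) /5, - 2*sqrt( 6 ) /17, 0.17,  sqrt( 2 ) /6, 0.84, 6*exp ( - 1), sqrt ( 7 ), sqrt( 14), 4, 3*sqrt( 2)]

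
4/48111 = 4/48111 = 0.00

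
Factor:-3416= - 2^3*7^1*61^1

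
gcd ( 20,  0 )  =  20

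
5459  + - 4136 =1323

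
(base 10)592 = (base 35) gw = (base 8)1120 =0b1001010000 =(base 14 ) 304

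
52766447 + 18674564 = 71441011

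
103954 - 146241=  - 42287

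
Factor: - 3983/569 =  - 7^1 = - 7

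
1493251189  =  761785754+731465435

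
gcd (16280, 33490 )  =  10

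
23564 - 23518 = 46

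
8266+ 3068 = 11334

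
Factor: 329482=2^1 *151^1*1091^1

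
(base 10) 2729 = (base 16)AA9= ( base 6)20345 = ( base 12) 16B5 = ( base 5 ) 41404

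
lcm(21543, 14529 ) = 624747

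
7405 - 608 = 6797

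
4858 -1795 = 3063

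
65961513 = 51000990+14960523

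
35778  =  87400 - 51622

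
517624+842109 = 1359733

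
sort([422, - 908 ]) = [ - 908,422]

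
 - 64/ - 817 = 64/817 = 0.08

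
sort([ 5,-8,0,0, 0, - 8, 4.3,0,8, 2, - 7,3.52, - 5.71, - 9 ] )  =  [  -  9,- 8, - 8, - 7, - 5.71, 0,0,0,0,  2,3.52,4.3, 5,8]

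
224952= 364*618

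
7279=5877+1402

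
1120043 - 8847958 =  - 7727915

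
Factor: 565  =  5^1*113^1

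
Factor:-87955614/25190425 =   -  2^1 *3^2*5^( - 2) * 13^( - 1)*103^1*47441^1 * 77509^( - 1 )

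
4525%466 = 331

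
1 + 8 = 9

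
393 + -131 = 262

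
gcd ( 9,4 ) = 1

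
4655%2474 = 2181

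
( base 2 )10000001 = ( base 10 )129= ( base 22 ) 5j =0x81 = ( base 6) 333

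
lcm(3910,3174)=269790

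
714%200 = 114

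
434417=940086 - 505669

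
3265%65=15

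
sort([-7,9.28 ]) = [ - 7, 9.28]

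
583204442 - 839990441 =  -256785999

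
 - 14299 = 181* ( - 79 ) 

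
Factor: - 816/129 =  -  272/43 = - 2^4*17^1*43^( - 1)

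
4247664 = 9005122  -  4757458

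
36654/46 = 796  +  19/23 = 796.83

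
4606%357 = 322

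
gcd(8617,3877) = 1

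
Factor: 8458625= 5^3*7^2*1381^1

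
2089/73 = 28 + 45/73 = 28.62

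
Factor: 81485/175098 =215/462 = 2^( - 1)*3^( - 1 )*5^1*7^( - 1 ) * 11^(-1)*43^1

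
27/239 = 27/239 =0.11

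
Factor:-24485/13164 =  - 2^(-2 )*3^( - 1 )*5^1 *59^1*83^1*  1097^(-1 ) 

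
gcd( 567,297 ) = 27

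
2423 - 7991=  -  5568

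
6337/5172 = 1 + 1165/5172=   1.23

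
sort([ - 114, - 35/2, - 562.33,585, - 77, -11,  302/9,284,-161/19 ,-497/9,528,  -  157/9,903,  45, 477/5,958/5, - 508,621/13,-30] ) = [ - 562.33,  -  508, - 114, -77,-497/9, - 30,-35/2,  -  157/9,- 11 , - 161/19,302/9,45,621/13,477/5, 958/5,284, 528,585, 903] 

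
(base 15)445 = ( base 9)1282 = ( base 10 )965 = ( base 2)1111000101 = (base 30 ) 125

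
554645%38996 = 8701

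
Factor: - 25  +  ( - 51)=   -  2^2*19^1= - 76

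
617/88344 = 617/88344 = 0.01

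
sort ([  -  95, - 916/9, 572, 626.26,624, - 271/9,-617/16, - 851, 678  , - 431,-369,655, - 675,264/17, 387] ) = [ - 851, - 675, - 431 ,-369,-916/9,-95, - 617/16 , - 271/9,264/17,387,572,624, 626.26, 655,678 ] 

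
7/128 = 7/128 = 0.05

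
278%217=61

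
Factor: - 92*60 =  - 2^4 * 3^1*5^1*23^1 =-5520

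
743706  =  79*9414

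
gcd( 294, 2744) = 98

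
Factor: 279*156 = 43524 = 2^2*3^3*13^1*31^1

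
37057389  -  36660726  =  396663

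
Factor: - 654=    - 2^1  *3^1*109^1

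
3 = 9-6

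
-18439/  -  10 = 1843 + 9/10  =  1843.90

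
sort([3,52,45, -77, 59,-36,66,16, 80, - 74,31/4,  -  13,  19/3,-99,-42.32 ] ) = [ - 99, - 77, - 74, - 42.32,  -  36, - 13, 3, 19/3,31/4, 16,  45,52, 59,  66, 80 ]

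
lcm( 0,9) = 0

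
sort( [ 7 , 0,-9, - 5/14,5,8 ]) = [-9,-5/14, 0, 5,7,8 ] 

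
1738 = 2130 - 392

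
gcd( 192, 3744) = 96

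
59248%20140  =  18968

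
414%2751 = 414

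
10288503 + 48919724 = 59208227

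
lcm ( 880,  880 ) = 880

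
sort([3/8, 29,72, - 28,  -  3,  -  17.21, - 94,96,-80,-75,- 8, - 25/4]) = [ - 94,  -  80, - 75,-28, - 17.21, - 8, - 25/4, - 3 , 3/8,  29,72,96] 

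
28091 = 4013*7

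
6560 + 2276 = 8836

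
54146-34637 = 19509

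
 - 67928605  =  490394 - 68418999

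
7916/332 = 1979/83 = 23.84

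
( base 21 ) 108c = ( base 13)43b3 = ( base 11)7103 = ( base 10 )9441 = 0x24E1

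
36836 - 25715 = 11121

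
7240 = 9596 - 2356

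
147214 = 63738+83476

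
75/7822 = 75/7822 = 0.01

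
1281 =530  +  751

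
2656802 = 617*4306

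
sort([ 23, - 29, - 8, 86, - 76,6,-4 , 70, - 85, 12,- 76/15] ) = [ - 85 ,  -  76, - 29, - 8, - 76/15,- 4, 6,12,23,70,86] 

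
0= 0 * 97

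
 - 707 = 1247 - 1954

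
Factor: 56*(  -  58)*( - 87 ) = 282576 = 2^4*3^1 * 7^1 * 29^2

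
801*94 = 75294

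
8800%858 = 220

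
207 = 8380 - 8173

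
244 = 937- 693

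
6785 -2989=3796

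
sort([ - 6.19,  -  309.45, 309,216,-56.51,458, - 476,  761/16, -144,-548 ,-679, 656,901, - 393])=[ - 679,- 548, - 476, - 393, - 309.45, - 144, - 56.51  , - 6.19, 761/16,216, 309,458,656 , 901]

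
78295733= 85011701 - 6715968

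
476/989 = 476/989 = 0.48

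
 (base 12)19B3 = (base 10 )3159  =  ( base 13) 1590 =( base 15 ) e09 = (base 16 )c57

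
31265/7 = 4466 + 3/7= 4466.43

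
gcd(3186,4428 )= 54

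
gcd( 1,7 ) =1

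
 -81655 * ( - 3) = 244965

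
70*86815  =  6077050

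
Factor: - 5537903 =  - 7^1*17^1*173^1*269^1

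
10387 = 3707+6680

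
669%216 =21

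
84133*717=60323361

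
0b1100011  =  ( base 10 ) 99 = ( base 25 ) 3O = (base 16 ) 63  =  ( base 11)90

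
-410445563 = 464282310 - 874727873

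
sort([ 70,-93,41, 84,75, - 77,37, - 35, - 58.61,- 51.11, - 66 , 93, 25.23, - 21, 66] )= [ - 93,-77,-66, - 58.61, - 51.11, - 35, - 21, 25.23, 37,  41,66,70, 75,84, 93] 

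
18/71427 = 6/23809 =0.00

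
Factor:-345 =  - 3^1*5^1*23^1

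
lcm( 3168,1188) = 9504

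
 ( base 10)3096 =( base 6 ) 22200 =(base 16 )c18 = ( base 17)ac2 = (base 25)4nl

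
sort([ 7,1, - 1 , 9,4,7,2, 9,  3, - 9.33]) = [ - 9.33, - 1,  1,2,3,  4,7,7,9,  9]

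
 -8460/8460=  - 1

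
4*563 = 2252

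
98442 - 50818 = 47624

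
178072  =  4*44518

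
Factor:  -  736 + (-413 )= - 1149 = -  3^1 * 383^1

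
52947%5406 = 4293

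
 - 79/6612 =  - 1 + 6533/6612  =  - 0.01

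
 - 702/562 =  - 2+211/281 = - 1.25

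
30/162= 5/27 = 0.19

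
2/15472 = 1/7736 = 0.00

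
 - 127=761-888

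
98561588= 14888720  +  83672868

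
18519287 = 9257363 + 9261924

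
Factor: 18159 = 3^1*6053^1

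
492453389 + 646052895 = 1138506284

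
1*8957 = 8957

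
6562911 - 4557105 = 2005806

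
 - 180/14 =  - 90/7 = - 12.86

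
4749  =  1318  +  3431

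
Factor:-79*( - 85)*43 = 5^1  *17^1*43^1*79^1 = 288745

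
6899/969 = 7 + 116/969  =  7.12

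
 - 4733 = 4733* (-1)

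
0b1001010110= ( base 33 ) i4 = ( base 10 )598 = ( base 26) N0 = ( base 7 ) 1513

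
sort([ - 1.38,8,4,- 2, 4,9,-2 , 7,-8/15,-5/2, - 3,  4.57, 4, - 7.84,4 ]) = [ - 7.84,  -  3, - 5/2, - 2,  -  2, - 1.38 ,  -  8/15,4,4, 4, 4, 4.57, 7,8, 9 ]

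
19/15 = 19/15 = 1.27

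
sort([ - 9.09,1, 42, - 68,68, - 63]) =[ - 68,-63,- 9.09, 1, 42, 68] 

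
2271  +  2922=5193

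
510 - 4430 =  - 3920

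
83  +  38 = 121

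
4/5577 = 4/5577 = 0.00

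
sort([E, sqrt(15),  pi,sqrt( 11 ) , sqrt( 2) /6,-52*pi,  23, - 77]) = [ - 52*pi, -77,sqrt (2)/6, E  ,  pi, sqrt(11),sqrt(15),23] 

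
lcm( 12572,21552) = 150864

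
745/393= 745/393 =1.90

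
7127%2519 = 2089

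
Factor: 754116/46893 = 788/49 = 2^2*7^(  -  2)*197^1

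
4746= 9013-4267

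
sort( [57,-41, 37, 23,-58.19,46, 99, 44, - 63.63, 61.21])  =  [-63.63, - 58.19 , - 41,  23, 37, 44, 46 , 57, 61.21, 99]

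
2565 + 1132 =3697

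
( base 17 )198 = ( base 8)702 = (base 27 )gi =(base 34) d8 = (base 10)450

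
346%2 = 0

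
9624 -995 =8629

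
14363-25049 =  - 10686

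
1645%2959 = 1645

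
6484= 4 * 1621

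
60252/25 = 2410  +  2/25 =2410.08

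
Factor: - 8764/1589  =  -2^2 * 227^(-1) * 313^1=- 1252/227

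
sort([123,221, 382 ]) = [123,221,382 ]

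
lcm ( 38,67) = 2546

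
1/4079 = 1/4079 = 0.00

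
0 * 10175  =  0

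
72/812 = 18/203 = 0.09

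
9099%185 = 34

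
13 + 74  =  87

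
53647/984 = 53647/984 = 54.52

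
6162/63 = 2054/21 =97.81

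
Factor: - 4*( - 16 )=64 = 2^6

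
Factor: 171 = 3^2*19^1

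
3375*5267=17776125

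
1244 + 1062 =2306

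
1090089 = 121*9009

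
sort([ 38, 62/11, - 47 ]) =[ - 47 , 62/11,38]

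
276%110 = 56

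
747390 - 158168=589222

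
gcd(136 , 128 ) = 8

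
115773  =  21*5513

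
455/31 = 14 + 21/31 =14.68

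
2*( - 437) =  - 874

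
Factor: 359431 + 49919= 409350  =  2^1*3^1 *5^2*2729^1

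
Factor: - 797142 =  - 2^1*3^1*132857^1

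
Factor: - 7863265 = -5^1*17^1*79^1 * 1171^1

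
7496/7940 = 1874/1985 = 0.94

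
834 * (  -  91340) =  - 76177560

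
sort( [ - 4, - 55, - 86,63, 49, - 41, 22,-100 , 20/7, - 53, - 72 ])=[ - 100 , - 86,-72, - 55,-53,  -  41, - 4,20/7,22, 49, 63 ] 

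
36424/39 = 36424/39 = 933.95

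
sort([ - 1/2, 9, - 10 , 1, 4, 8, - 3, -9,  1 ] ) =[ - 10, - 9, - 3, - 1/2, 1, 1, 4, 8, 9]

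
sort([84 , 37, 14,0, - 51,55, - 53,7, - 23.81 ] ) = [ - 53, - 51, - 23.81,0,7, 14,37,55, 84]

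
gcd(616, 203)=7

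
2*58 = 116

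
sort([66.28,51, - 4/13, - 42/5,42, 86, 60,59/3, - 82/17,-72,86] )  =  [ - 72, - 42/5, - 82/17,-4/13, 59/3, 42,51,60,66.28, 86,86]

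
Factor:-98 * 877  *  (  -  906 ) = 77867076 = 2^2 *3^1 * 7^2*151^1*877^1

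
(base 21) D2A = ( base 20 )E95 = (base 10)5785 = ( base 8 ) 13231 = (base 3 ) 21221021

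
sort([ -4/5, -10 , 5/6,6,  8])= [-10,  -  4/5,5/6,6, 8 ]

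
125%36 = 17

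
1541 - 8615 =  - 7074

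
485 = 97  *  5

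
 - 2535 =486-3021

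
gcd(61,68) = 1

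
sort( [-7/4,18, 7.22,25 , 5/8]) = [ - 7/4, 5/8, 7.22,18,25]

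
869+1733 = 2602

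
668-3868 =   -  3200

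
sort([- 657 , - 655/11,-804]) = [ - 804, - 657, - 655/11]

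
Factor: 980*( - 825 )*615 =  - 2^2*3^2* 5^4*7^2*11^1 * 41^1 = - 497227500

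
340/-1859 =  -340/1859 = - 0.18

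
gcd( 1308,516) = 12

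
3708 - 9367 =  - 5659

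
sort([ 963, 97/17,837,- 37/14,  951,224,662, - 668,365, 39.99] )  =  [ - 668 , - 37/14, 97/17, 39.99,224, 365,662,837, 951,963] 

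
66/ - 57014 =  - 1  +  28474/28507 = - 0.00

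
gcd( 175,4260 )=5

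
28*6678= 186984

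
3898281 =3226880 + 671401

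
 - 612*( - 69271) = 42393852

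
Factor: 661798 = 2^1*330899^1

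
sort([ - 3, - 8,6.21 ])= [ - 8, - 3, 6.21 ] 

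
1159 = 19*61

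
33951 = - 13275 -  - 47226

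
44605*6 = 267630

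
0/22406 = 0 = 0.00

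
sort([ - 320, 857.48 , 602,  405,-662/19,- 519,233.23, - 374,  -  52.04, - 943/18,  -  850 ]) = [ - 850, - 519,- 374, - 320, - 943/18, - 52.04,-662/19, 233.23 , 405, 602 , 857.48 ] 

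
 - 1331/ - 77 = 17 + 2/7=   17.29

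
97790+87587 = 185377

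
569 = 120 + 449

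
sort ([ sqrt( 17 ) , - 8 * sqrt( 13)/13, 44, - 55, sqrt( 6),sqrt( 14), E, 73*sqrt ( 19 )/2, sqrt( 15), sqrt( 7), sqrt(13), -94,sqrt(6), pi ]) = [ - 94, - 55, - 8*sqrt( 13)/13,sqrt(6), sqrt(6),  sqrt(7),E,pi,sqrt( 13), sqrt(14), sqrt( 15), sqrt(17), 44,73*sqrt(19)/2]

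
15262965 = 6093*2505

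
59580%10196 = 8600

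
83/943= 83/943 = 0.09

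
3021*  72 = 217512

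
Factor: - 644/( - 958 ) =322/479=2^1 * 7^1*23^1 *479^( - 1) 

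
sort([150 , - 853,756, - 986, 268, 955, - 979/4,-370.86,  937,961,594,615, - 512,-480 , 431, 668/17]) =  [-986 , - 853 , - 512,- 480, - 370.86 , - 979/4,668/17,150, 268 , 431, 594, 615 , 756,937, 955, 961 ]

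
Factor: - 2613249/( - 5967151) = 3^3*96787^1*5967151^(-1 )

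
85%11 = 8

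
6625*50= 331250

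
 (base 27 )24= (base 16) 3a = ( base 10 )58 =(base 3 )2011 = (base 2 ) 111010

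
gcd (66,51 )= 3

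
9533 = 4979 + 4554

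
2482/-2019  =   - 2+1556/2019   =  - 1.23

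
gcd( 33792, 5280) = 1056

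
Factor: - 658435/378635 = - 41^( - 1 )*1847^(  -  1)*131687^1 =- 131687/75727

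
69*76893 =5305617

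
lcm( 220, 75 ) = 3300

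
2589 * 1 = 2589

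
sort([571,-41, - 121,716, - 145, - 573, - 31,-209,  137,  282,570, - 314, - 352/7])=[ - 573, - 314, - 209, - 145,-121, - 352/7, - 41, - 31, 137,  282,570, 571, 716] 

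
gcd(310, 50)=10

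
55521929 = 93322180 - 37800251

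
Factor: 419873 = 419873^1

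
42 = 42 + 0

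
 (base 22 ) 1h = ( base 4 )213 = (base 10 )39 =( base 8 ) 47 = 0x27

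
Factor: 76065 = 3^1*5^1*11^1*461^1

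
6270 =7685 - 1415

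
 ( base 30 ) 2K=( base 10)80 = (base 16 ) 50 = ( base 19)44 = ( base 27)2Q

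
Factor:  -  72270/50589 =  - 10/7=-2^1*5^1*7^(  -  1) 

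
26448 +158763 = 185211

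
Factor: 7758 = 2^1 * 3^2*431^1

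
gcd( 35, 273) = 7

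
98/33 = 98/33= 2.97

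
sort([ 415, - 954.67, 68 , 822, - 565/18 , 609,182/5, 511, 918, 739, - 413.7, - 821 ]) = [ - 954.67, - 821, - 413.7, - 565/18,  182/5, 68, 415, 511,609, 739, 822, 918]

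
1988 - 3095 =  -1107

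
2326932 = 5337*436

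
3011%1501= 9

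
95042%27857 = 11471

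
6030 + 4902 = 10932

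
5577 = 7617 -2040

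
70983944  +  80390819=151374763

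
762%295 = 172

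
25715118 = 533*48246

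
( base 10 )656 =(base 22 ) 17I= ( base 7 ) 1625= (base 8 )1220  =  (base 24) 138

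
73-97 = -24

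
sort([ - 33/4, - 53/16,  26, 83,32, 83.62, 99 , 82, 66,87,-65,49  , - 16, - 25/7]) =[ - 65, -16,-33/4, -25/7,- 53/16 , 26 , 32,49, 66,82 , 83, 83.62, 87, 99]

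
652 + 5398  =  6050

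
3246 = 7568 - 4322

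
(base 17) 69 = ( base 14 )7D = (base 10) 111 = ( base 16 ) 6F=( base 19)5g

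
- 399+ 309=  - 90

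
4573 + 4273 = 8846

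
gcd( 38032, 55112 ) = 8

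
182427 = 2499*73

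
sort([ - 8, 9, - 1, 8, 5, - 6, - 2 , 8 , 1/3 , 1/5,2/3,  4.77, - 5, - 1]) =[ -8, - 6,- 5, - 2,  -  1, - 1, 1/5,1/3,2/3,4.77  ,  5,8,8, 9]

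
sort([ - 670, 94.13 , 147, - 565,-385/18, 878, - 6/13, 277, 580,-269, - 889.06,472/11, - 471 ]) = [ - 889.06, - 670, - 565,-471,  -  269, - 385/18, - 6/13,472/11,  94.13, 147 , 277, 580, 878]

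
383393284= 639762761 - 256369477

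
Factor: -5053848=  - 2^3*3^1*19^1*11083^1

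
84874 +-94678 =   -  9804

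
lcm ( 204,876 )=14892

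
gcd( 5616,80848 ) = 16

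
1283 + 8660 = 9943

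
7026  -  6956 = 70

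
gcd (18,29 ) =1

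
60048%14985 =108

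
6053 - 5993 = 60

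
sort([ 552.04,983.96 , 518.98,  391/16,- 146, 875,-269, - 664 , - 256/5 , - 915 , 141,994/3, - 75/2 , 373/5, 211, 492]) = [ - 915, - 664, - 269 ,-146 , - 256/5, - 75/2,391/16,373/5, 141 , 211, 994/3,  492,518.98 , 552.04, 875, 983.96] 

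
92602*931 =86212462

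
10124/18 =562+4/9 = 562.44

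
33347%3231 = 1037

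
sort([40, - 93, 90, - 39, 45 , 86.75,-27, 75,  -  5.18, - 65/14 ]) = [  -  93, -39, - 27, - 5.18,- 65/14,40,45,75,  86.75,90] 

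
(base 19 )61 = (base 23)50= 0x73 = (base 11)a5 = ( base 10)115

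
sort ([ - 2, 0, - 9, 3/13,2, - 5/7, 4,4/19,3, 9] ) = [ - 9, - 2, - 5/7, 0,  4/19, 3/13, 2, 3, 4, 9 ]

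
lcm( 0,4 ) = 0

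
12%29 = 12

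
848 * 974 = 825952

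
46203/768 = 15401/256 = 60.16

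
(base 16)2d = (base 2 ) 101101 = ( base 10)45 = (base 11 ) 41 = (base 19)27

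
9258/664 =13 + 313/332 = 13.94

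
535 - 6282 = -5747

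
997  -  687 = 310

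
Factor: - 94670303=-7^2*13^1*331^1*449^1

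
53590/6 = 26795/3  =  8931.67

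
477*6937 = 3308949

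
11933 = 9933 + 2000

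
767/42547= 767/42547= 0.02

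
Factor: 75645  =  3^2*5^1*41^2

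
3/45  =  1/15= 0.07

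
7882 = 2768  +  5114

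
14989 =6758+8231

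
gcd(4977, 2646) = 63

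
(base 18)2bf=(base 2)1101011101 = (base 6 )3553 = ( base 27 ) 14o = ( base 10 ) 861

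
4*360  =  1440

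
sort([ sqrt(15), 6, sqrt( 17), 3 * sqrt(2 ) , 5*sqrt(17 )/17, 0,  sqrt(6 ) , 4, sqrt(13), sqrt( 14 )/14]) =[ 0, sqrt( 14)/14, 5  *sqrt(17)/17, sqrt(6 ), sqrt(13), sqrt( 15 ),4, sqrt(17), 3 * sqrt(2) , 6 ] 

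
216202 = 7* 30886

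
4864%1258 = 1090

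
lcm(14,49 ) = 98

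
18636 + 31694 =50330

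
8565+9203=17768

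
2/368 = 1/184 =0.01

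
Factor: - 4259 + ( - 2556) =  - 5^1*29^1*47^1= -6815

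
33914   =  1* 33914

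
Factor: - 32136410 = - 2^1*5^1 * 19^1*79^1*2141^1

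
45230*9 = 407070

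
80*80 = 6400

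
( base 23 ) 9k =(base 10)227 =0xe3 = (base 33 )6T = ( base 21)AH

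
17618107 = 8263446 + 9354661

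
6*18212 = 109272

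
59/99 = 59/99 = 0.60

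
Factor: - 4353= - 3^1*1451^1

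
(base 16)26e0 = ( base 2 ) 10011011100000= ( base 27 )DHG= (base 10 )9952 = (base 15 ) 2E37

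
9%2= 1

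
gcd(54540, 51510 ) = 3030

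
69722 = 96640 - 26918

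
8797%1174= 579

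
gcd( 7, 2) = 1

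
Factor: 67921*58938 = 2^1*3^1*7^1*11^1*19^1*31^1*47^1*313^1 = 4003127898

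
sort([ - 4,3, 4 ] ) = [ - 4,3, 4 ] 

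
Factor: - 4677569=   -  13^1*241^1* 1493^1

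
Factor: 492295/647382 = 2^( - 1 )*3^ ( - 1)*5^1*98459^1* 107897^ ( - 1 ) 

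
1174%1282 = 1174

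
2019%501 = 15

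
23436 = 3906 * 6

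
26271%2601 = 261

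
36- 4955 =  - 4919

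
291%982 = 291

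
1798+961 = 2759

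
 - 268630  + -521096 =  - 789726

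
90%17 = 5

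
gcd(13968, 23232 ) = 48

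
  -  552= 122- 674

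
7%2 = 1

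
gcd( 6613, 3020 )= 1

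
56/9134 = 28/4567  =  0.01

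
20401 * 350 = 7140350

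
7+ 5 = 12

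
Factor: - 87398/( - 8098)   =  89^1*491^1*4049^( - 1)=43699/4049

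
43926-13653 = 30273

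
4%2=0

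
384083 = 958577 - 574494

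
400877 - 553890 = -153013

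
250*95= 23750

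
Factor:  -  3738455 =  - 5^1  *7^2*15259^1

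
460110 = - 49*( -9390)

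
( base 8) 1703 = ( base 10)963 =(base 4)33003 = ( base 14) 4CB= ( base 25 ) 1dd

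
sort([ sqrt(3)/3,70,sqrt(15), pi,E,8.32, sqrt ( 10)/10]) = [ sqrt( 10 )/10,sqrt( 3 ) /3,E,pi, sqrt ( 15), 8.32, 70] 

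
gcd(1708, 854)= 854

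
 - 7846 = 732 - 8578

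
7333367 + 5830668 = 13164035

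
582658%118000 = 110658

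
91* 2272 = 206752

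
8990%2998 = 2994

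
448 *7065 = 3165120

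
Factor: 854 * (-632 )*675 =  - 2^4 * 3^3*5^2*7^1*61^1*79^1  =  - 364316400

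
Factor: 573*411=235503 = 3^2*137^1*191^1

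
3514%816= 250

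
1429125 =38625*37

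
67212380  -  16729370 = 50483010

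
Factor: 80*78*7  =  43680 = 2^5 * 3^1 * 5^1 *7^1*13^1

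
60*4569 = 274140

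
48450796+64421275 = 112872071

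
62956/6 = 10492 + 2/3 = 10492.67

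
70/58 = 35/29 = 1.21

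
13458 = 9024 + 4434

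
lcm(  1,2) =2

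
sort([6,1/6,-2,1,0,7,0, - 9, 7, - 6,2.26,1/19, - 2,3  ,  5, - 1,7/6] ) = [-9,-6, - 2, -2,-1,  0,  0,1/19,1/6,1 , 7/6,2.26,3, 5,6, 7,7] 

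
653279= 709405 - 56126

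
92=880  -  788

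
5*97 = 485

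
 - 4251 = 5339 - 9590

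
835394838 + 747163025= 1582557863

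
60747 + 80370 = 141117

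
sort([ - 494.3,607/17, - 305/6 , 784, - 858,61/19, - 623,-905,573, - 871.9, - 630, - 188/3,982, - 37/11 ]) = [ - 905, - 871.9,- 858,  -  630, - 623,-494.3,-188/3, - 305/6, - 37/11, 61/19, 607/17,573, 784, 982 ]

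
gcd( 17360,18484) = 4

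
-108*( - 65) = 7020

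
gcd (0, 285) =285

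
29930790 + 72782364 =102713154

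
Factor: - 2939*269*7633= - 6034581103 = - 17^1*269^1*  449^1*2939^1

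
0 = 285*0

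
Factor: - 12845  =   - 5^1 * 7^1*367^1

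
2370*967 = 2291790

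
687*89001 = 61143687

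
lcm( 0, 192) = 0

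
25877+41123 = 67000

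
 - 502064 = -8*62758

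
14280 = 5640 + 8640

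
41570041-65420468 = -23850427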